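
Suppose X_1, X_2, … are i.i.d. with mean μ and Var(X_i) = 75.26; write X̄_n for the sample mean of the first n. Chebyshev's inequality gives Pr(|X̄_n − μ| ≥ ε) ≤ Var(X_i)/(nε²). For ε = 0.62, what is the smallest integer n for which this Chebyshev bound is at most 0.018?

Require 75.26/(n·0.62²) ≤ 0.018, i.e. n ≥ 75.26/(0.018·0.62²) = 10876.980.
The smallest integer n is 10877.

10877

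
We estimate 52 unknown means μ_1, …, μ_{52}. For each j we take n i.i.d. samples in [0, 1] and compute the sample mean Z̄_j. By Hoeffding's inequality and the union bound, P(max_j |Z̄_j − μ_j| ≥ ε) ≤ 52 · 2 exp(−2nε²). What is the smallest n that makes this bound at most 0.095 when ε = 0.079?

Need 2·52·exp(−2nε²) ≤ 0.095, i.e. exp(−2nε²) ≤ 0.095/104.
So 2nε² ≥ ln(104/0.095) = 6.998269.
Hence n ≥ 6.998269/(2·0.079²) = 560.669.
The smallest integer n is 561.

561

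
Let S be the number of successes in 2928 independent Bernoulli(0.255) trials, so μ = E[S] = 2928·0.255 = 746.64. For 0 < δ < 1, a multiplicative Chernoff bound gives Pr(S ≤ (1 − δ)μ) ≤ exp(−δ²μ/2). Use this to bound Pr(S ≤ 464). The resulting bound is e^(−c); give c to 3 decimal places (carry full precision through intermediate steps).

53.497

Write 464 = (1 − δ)μ, so δ = 1 − 464/746.64 = 0.3785492…
Then the exponent is δ²μ/2 = (μ − 464)²/(2μ) = 53.496578.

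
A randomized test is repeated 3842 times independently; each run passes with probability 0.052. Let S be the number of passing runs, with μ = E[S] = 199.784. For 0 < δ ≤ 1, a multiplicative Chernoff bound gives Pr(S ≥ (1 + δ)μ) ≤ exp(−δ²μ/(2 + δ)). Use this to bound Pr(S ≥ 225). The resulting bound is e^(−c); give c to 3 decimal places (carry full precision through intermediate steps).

1.497

Write 225 = (1 + δ)μ, so δ = 225/199.784 − 1 = 0.1262163…
Then the exponent is δ²μ/(2 + δ) = (225 − μ)² / (μ·(2 + δ)) = 1.496871.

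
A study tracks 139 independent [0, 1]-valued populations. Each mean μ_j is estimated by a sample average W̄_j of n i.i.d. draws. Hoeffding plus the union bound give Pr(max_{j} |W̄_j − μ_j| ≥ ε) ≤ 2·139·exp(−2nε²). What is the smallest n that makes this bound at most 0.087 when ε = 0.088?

522

Need 2·139·exp(−2nε²) ≤ 0.087, i.e. exp(−2nε²) ≤ 0.087/278.
So 2nε² ≥ ln(278/0.087) = 8.069468.
Hence n ≥ 8.069468/(2·0.088²) = 521.014.
The smallest integer n is 522.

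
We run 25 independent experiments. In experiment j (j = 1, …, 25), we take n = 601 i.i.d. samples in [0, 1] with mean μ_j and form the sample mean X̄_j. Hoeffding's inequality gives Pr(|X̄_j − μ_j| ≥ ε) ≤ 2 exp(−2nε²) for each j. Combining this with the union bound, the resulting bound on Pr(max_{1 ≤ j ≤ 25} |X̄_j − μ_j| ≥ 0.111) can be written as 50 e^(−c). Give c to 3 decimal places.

Union bound over the 25 events: Pr(max_{1 ≤ j ≤ 25} |X̄_j − μ_j| ≥ 0.111) ≤ 25·2·exp(−2nε²) = 50 exp(−2·601·0.111²).
So c = 2·601·0.111² = 14.8098.

14.810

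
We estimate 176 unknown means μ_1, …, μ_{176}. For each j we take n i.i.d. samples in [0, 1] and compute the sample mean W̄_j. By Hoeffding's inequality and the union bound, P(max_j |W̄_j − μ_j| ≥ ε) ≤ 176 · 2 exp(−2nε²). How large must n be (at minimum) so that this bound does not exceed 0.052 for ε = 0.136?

Need 2·176·exp(−2nε²) ≤ 0.052, i.e. exp(−2nε²) ≤ 0.052/352.
So 2nε² ≥ ln(352/0.052) = 8.820143.
Hence n ≥ 8.820143/(2·0.136²) = 238.434.
The smallest integer n is 239.

239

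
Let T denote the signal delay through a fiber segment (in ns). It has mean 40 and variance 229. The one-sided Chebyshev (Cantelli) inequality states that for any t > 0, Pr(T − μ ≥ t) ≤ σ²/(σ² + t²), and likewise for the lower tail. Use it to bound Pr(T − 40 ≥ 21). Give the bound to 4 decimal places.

Here σ² = 229 and t = 21, so σ² + t² = 670.
Cantelli's bound: 229/670 = 0.3418.

0.3418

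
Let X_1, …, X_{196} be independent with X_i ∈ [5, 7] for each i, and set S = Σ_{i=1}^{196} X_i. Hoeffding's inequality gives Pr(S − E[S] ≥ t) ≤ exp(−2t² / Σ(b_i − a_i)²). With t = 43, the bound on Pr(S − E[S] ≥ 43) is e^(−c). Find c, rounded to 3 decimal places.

4.717

Σ(b_i − a_i)² = 196·(2)² = 784.
c = 2t²/784 = 2·43²/784 = 4.7168.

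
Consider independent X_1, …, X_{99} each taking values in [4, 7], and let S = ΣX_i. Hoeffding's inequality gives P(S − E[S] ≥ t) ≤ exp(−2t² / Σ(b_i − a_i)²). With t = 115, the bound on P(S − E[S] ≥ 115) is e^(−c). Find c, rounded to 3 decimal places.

29.686

Σ(b_i − a_i)² = 99·(3)² = 891.
c = 2t²/891 = 2·115²/891 = 29.6857.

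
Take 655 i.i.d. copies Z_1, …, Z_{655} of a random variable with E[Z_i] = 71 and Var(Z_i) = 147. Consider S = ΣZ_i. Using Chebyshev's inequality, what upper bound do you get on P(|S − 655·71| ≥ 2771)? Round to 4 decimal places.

0.0125

Var(S) = n·Var(Z_i) = 655·147 = 96285.
Chebyshev: P(|S − 655·71| ≥ 2771) ≤ Var(S)/2771² = 96285/7678441 = 0.0125.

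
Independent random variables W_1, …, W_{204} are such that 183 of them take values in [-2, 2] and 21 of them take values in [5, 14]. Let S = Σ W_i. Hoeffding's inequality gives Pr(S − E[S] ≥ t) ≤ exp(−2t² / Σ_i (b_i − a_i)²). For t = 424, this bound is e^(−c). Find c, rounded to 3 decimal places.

Σ(b_i − a_i)² = 183·4² + 21·9² = 4629.
c = 2t² / 4629 = 2·424² / 4629 = 77.6738.

77.674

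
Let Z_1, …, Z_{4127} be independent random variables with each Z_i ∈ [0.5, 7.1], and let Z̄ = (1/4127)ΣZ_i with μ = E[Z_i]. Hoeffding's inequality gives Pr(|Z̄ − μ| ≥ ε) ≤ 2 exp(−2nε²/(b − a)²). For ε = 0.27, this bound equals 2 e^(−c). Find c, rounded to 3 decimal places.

c = 2nε²/(b − a)² = 2·4127·0.27² / 6.6² = 13.8135.

13.814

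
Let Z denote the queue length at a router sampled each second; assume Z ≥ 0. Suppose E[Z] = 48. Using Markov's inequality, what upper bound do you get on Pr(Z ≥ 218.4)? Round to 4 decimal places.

Markov's inequality: for a non-negative random variable, Pr(Z ≥ a) ≤ E[Z]/a.
Here E[Z] = 48 and a = 218.4, so the bound is 48/218.4 = 0.2198.

0.2198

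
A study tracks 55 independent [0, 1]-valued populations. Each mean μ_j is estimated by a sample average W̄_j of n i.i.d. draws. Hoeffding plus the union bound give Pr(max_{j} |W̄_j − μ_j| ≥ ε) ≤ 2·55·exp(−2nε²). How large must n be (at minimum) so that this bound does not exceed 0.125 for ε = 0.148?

155

Need 2·55·exp(−2nε²) ≤ 0.125, i.e. exp(−2nε²) ≤ 0.125/110.
So 2nε² ≥ ln(110/0.125) = 6.779922.
Hence n ≥ 6.779922/(2·0.148²) = 154.764.
The smallest integer n is 155.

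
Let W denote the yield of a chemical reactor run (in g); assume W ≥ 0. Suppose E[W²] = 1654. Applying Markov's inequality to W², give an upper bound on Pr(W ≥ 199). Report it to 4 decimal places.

0.0418

Since W ≥ 0, the event {W ≥ 199} is the same as {W² ≥ 39601}.
Markov's inequality applied to W² gives Pr(W² ≥ 39601) ≤ E[W²]/39601 = 1654/39601 = 0.0418.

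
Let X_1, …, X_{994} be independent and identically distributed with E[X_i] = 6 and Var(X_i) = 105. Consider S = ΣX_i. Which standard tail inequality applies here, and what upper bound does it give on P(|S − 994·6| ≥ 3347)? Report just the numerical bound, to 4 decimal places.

0.0093

With mean and variance of each term known, Chebyshev's inequality bounds the deviation of the sum (or sample mean).
Var(S) = n·Var(X_i) = 994·105 = 104370.
Chebyshev: P(|S − 994·6| ≥ 3347) ≤ Var(S)/3347² = 104370/11202409 = 0.0093.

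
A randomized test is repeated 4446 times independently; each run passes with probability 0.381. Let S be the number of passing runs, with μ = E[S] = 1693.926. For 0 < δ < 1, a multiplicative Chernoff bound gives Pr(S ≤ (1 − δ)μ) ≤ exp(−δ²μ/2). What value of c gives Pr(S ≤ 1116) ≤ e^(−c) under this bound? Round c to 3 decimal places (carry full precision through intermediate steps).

Write 1116 = (1 − δ)μ, so δ = 1 − 1116/1693.926 = 0.3411755…
Then the exponent is δ²μ/2 = (μ − 1116)²/(2μ) = 98.587087.

98.587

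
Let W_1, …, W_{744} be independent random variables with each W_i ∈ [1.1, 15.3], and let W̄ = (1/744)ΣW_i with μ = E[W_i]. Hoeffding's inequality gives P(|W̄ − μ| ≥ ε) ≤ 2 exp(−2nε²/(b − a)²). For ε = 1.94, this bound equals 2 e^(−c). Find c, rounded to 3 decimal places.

27.773

c = 2nε²/(b − a)² = 2·744·1.94² / 14.2² = 27.7734.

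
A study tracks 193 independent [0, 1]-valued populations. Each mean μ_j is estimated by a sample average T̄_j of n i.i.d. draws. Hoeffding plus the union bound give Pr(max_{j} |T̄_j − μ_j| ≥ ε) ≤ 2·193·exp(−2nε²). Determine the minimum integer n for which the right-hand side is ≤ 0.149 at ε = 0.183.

Need 2·193·exp(−2nε²) ≤ 0.149, i.e. exp(−2nε²) ≤ 0.149/386.
So 2nε² ≥ ln(386/0.149) = 7.859646.
Hence n ≥ 7.859646/(2·0.183²) = 117.347.
The smallest integer n is 118.

118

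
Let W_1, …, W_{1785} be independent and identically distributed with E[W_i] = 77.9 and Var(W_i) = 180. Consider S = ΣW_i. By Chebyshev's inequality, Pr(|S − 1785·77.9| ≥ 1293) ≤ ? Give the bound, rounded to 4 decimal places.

Var(S) = n·Var(W_i) = 1785·180 = 321300.
Chebyshev: Pr(|S − 1785·77.9| ≥ 1293) ≤ Var(S)/1293² = 321300/1671849 = 0.1922.

0.1922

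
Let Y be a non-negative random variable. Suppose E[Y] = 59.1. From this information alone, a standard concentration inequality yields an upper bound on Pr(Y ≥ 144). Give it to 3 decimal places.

Only the mean of a non-negative variable is known, so Markov's inequality is the applicable tail bound.
Markov's inequality: for a non-negative random variable, Pr(Y ≥ a) ≤ E[Y]/a.
Here E[Y] = 59.1 and a = 144, so the bound is 59.1/144 = 0.4104.

0.410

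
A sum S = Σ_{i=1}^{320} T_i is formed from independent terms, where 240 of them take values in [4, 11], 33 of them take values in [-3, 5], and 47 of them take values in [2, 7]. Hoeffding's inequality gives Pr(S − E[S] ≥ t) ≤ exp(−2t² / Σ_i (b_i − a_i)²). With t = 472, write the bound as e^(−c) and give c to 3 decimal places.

Σ(b_i − a_i)² = 240·7² + 33·8² + 47·5² = 15047.
c = 2t² / 15047 = 2·472² / 15047 = 29.6117.

29.612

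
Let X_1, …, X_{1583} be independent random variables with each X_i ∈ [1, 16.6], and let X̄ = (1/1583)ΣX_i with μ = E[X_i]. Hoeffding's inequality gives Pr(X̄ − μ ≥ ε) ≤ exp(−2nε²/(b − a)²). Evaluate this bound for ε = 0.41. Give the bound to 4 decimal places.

Exponent: 2nε²/(b − a)² = 2·1583·0.41² / 15.6² = 2.18690.
Bound = exp(−2.18690) = 0.11226.

0.1123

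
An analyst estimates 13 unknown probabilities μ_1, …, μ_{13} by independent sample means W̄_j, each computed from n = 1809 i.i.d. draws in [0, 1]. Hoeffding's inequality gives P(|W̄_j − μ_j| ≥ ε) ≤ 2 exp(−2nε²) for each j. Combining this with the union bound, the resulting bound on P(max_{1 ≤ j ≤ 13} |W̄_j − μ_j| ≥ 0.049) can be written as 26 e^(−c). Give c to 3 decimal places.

Union bound over the 13 events: P(max_{1 ≤ j ≤ 13} |W̄_j − μ_j| ≥ 0.049) ≤ 13·2·exp(−2nε²) = 26 exp(−2·1809·0.049²).
So c = 2·1809·0.049² = 8.6868.

8.687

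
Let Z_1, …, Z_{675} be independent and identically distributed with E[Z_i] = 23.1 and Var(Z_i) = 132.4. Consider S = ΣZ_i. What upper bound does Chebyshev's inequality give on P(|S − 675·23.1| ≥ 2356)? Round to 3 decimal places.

Var(S) = n·Var(Z_i) = 675·132.4 = 89370.
Chebyshev: P(|S − 675·23.1| ≥ 2356) ≤ Var(S)/2356² = 89370/5550736 = 0.0161.

0.016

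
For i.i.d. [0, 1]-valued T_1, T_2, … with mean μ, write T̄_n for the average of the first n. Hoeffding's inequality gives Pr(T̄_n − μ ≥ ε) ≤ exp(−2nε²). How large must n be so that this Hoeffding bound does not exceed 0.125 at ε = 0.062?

271

Require exp(−2nε²) ≤ 0.125, i.e. 2nε² ≥ ln(1/0.125) = 2.079442.
So n ≥ 2.079442 / (2·0.062²) = 270.479.
The smallest integer n is 271.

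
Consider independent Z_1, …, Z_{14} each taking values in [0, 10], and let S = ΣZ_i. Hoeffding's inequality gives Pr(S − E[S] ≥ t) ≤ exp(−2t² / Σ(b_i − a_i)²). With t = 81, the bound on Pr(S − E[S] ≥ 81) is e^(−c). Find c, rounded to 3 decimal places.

9.373

Σ(b_i − a_i)² = 14·(10)² = 1400.
c = 2t²/1400 = 2·81²/1400 = 9.3729.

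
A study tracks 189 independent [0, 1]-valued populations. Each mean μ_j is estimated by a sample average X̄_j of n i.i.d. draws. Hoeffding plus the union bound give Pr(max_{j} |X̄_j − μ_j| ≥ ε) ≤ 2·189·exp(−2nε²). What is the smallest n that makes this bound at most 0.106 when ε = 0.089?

517

Need 2·189·exp(−2nε²) ≤ 0.106, i.e. exp(−2nε²) ≤ 0.106/378.
So 2nε² ≥ ln(378/0.106) = 8.179210.
Hence n ≥ 8.179210/(2·0.089²) = 516.299.
The smallest integer n is 517.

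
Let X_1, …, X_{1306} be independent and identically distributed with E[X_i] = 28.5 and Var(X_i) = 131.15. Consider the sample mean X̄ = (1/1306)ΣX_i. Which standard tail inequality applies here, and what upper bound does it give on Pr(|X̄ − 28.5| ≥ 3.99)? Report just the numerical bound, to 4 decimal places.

0.0063

With mean and variance of each term known, Chebyshev's inequality bounds the deviation of the sum (or sample mean).
Var(X̄) = Var(X_i)/n = 131.15/1306 = 0.10042.
Chebyshev: Pr(|X̄ − 28.5| ≥ 3.99) ≤ Var(X̄)/(3.99)² = 131.15/(1306·3.99²) = 0.0063.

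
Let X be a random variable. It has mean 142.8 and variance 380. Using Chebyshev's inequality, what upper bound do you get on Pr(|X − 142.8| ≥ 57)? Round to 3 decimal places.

0.117

Chebyshev: Pr(|X − μ| ≥ t) ≤ Var(X)/t².
Bound = 380 / 3249 = 0.1170.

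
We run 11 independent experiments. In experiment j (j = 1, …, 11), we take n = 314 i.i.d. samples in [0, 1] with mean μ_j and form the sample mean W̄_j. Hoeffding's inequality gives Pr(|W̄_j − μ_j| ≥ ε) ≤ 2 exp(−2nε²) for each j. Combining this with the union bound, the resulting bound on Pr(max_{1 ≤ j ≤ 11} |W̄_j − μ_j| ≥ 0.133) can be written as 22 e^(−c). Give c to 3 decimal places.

11.109

Union bound over the 11 events: Pr(max_{1 ≤ j ≤ 11} |W̄_j − μ_j| ≥ 0.133) ≤ 11·2·exp(−2nε²) = 22 exp(−2·314·0.133²).
So c = 2·314·0.133² = 11.1087.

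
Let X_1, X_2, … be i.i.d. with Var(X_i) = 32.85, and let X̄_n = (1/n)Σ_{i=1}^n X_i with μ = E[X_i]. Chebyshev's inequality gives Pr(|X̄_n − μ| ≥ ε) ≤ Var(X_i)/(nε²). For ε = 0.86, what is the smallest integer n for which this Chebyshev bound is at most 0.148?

Require 32.85/(n·0.86²) ≤ 0.148, i.e. n ≥ 32.85/(0.148·0.86²) = 300.107.
The smallest integer n is 301.

301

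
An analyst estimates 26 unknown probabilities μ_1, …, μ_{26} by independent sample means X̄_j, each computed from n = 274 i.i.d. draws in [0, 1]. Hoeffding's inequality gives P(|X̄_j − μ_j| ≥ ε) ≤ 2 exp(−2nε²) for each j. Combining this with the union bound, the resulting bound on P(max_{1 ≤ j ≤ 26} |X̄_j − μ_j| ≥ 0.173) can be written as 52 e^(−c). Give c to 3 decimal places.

16.401

Union bound over the 26 events: P(max_{1 ≤ j ≤ 26} |X̄_j − μ_j| ≥ 0.173) ≤ 26·2·exp(−2nε²) = 52 exp(−2·274·0.173²).
So c = 2·274·0.173² = 16.4011.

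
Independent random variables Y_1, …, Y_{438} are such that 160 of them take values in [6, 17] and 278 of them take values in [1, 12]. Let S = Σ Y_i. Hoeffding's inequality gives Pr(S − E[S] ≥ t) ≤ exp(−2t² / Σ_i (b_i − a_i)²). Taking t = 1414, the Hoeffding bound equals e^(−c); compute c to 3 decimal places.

75.452

Σ(b_i − a_i)² = 160·11² + 278·11² = 52998.
c = 2t² / 52998 = 2·1414² / 52998 = 75.4518.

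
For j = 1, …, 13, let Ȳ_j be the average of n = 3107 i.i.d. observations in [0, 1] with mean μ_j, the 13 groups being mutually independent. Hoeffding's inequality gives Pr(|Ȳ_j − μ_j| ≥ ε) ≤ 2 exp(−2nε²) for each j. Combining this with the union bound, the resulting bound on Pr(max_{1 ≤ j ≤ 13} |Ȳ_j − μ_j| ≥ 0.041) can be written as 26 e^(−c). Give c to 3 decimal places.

Union bound over the 13 events: Pr(max_{1 ≤ j ≤ 13} |Ȳ_j − μ_j| ≥ 0.041) ≤ 13·2·exp(−2nε²) = 26 exp(−2·3107·0.041²).
So c = 2·3107·0.041² = 10.4457.

10.446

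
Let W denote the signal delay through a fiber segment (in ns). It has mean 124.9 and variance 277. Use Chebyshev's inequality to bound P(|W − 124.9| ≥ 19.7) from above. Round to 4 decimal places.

0.7138

Chebyshev: P(|W − μ| ≥ t) ≤ Var(W)/t².
Bound = 277 / 388.09 = 0.7138.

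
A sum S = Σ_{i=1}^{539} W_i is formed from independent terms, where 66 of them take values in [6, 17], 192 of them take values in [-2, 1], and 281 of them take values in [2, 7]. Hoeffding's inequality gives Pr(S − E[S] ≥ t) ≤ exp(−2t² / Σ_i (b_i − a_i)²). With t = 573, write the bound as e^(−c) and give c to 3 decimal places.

39.229

Σ(b_i − a_i)² = 66·11² + 192·3² + 281·5² = 16739.
c = 2t² / 16739 = 2·573² / 16739 = 39.2292.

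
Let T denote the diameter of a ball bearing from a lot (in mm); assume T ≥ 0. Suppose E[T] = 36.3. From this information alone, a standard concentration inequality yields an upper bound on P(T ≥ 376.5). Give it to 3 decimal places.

Only the mean of a non-negative variable is known, so Markov's inequality is the applicable tail bound.
Markov's inequality: for a non-negative random variable, P(T ≥ a) ≤ E[T]/a.
Here E[T] = 36.3 and a = 376.5, so the bound is 36.3/376.5 = 0.0964.

0.096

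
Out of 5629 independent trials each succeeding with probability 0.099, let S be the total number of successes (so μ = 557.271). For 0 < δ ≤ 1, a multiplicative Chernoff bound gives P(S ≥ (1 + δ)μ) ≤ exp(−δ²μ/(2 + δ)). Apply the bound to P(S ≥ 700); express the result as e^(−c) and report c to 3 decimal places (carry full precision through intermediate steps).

16.203

Write 700 = (1 + δ)μ, so δ = 700/557.271 − 1 = 0.2561213…
Then the exponent is δ²μ/(2 + δ) = (700 − μ)² / (μ·(2 + δ)) = 16.203004.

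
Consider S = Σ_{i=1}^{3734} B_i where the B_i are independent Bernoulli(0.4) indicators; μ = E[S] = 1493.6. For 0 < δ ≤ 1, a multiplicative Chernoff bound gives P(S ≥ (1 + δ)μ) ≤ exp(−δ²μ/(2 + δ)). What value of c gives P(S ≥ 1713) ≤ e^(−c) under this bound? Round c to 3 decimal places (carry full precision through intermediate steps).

15.012

Write 1713 = (1 + δ)μ, so δ = 1713/1493.6 − 1 = 0.1468934…
Then the exponent is δ²μ/(2 + δ) = (1713 − μ)² / (μ·(2 + δ)) = 15.011651.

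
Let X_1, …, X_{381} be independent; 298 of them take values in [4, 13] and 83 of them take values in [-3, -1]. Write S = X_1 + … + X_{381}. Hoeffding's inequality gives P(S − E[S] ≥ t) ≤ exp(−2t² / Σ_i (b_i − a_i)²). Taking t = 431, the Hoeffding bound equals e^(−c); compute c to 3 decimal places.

15.183

Σ(b_i − a_i)² = 298·9² + 83·2² = 24470.
c = 2t² / 24470 = 2·431² / 24470 = 15.1828.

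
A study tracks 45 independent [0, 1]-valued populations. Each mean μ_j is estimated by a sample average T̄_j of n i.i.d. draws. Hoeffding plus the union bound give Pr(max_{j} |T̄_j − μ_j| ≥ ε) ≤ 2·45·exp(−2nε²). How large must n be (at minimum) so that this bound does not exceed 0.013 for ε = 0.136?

240

Need 2·45·exp(−2nε²) ≤ 0.013, i.e. exp(−2nε²) ≤ 0.013/90.
So 2nε² ≥ ln(90/0.013) = 8.842616.
Hence n ≥ 8.842616/(2·0.136²) = 239.041.
The smallest integer n is 240.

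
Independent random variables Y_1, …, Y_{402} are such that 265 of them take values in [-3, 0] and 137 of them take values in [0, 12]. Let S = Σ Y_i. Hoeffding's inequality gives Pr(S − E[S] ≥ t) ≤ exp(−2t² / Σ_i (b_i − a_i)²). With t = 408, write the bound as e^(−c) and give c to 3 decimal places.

15.056

Σ(b_i − a_i)² = 265·3² + 137·12² = 22113.
c = 2t² / 22113 = 2·408² / 22113 = 15.0558.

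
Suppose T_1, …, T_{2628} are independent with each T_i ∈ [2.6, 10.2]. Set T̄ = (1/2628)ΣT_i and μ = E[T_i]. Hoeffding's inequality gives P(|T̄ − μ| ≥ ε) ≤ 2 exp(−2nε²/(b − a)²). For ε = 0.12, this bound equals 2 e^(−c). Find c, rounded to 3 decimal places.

c = 2nε²/(b − a)² = 2·2628·0.12² / 7.6² = 1.3104.

1.310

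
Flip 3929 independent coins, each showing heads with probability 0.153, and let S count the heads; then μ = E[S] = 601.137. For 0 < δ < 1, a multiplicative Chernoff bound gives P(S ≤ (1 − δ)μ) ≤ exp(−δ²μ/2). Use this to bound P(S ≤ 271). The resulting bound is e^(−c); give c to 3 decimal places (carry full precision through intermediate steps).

90.654

Write 271 = (1 − δ)μ, so δ = 1 − 271/601.137 = 0.5491876…
Then the exponent is δ²μ/2 = (μ − 271)²/(2μ) = 90.653577.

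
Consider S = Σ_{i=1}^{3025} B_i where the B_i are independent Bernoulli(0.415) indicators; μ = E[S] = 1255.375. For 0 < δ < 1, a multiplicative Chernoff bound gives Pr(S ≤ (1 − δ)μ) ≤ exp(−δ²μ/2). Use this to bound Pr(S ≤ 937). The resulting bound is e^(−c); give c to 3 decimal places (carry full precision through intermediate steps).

40.371

Write 937 = (1 − δ)μ, so δ = 1 − 937/1255.375 = 0.2536095…
Then the exponent is δ²μ/2 = (μ − 937)²/(2μ) = 40.371459.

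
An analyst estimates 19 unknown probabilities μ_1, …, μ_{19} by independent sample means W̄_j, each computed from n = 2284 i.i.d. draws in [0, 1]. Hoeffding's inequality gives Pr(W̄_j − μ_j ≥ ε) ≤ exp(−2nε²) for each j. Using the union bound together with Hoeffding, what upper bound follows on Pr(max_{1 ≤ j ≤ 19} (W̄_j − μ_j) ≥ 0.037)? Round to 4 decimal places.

0.0365

Per-experiment Hoeffding bound: exp(−2·2284·0.037²) = exp(−6.25359) = 0.0019235.
Union bound over 19 events: 19·0.0019235 = 0.03655.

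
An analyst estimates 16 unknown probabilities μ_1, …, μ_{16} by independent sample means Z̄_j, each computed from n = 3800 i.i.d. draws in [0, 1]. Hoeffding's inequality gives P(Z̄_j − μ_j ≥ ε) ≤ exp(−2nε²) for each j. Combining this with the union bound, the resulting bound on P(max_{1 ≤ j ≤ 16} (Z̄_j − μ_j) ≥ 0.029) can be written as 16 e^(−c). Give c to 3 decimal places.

6.392

Union bound over the 16 events: P(max_{1 ≤ j ≤ 16} (Z̄_j − μ_j) ≥ 0.029) ≤ 16·exp(−2nε²) = 16 exp(−2·3800·0.029²).
So c = 2·3800·0.029² = 6.3916.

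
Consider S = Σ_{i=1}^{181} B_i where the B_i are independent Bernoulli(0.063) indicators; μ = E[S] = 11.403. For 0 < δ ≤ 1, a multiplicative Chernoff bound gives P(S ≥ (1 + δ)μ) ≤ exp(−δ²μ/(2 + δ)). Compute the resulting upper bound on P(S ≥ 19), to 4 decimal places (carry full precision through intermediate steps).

0.1498

Write 19 = (1 + δ)μ, so δ = 19/11.403 − 1 = 0.6662282…
Then the exponent is δ²μ/(2 + δ) = (19 − μ)² / (μ·(2 + δ)) = 1.898313.
Bound = exp(−1.898313) = 0.14982.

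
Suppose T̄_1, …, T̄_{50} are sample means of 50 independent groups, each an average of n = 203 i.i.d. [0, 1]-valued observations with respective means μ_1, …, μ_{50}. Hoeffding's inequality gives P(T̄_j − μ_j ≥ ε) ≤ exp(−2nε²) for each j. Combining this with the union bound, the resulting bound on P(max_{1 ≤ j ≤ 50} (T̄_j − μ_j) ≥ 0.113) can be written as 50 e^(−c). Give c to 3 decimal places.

Union bound over the 50 events: P(max_{1 ≤ j ≤ 50} (T̄_j − μ_j) ≥ 0.113) ≤ 50·exp(−2nε²) = 50 exp(−2·203·0.113²).
So c = 2·203·0.113² = 5.1842.

5.184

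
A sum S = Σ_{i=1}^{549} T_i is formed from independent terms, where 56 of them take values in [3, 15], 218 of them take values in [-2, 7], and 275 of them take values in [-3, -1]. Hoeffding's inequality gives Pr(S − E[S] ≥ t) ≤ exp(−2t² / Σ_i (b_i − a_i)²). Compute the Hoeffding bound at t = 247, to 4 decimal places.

Σ(b_i − a_i)² = 56·12² + 218·9² + 275·2² = 26822.
Exponent = 2·247² / 26822 = 4.54918.
Bound = exp(−4.54918) = 0.01058.

0.0106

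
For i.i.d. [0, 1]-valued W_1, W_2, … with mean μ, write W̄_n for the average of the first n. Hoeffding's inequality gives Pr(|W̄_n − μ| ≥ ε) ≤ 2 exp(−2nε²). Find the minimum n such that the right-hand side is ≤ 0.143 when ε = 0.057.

Require 2·exp(−2nε²) ≤ 0.143, i.e. 2nε² ≥ ln(2/0.143) = 2.638058.
So n ≥ 2.638058 / (2·0.057²) = 405.980.
The smallest integer n is 406.

406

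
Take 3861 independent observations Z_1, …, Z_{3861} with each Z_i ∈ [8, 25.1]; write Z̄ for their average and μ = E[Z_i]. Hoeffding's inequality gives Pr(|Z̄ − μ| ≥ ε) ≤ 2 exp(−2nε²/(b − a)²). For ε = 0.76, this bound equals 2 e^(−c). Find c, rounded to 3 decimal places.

c = 2nε²/(b − a)² = 2·3861·0.76² / 17.1² = 15.2533.

15.253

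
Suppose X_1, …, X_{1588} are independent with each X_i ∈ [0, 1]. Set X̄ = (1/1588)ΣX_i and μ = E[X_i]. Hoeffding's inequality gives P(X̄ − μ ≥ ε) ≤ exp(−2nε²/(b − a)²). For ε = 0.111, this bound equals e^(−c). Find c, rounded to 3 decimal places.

c = 2nε²/(b − a)² = 2·1588·0.111² / 1² = 39.1315.

39.131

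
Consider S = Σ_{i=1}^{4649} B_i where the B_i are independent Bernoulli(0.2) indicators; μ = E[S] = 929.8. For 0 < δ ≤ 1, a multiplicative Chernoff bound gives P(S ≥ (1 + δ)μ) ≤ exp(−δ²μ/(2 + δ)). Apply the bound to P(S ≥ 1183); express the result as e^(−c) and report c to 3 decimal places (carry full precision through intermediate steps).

Write 1183 = (1 + δ)μ, so δ = 1183/929.8 − 1 = 0.2723166…
Then the exponent is δ²μ/(2 + δ) = (1183 − μ)² / (μ·(2 + δ)) = 30.343733.

30.344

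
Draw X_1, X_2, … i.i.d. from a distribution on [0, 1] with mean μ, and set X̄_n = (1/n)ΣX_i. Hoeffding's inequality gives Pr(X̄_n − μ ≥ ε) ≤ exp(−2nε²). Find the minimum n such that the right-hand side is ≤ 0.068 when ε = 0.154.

57

Require exp(−2nε²) ≤ 0.068, i.e. 2nε² ≥ ln(1/0.068) = 2.688248.
So n ≥ 2.688248 / (2·0.154²) = 56.676.
The smallest integer n is 57.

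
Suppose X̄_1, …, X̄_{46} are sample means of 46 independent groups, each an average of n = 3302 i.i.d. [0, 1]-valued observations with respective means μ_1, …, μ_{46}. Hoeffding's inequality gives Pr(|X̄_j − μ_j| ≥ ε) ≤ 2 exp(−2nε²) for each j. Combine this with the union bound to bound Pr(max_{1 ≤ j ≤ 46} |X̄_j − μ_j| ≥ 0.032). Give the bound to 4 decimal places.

Per-experiment Hoeffding bound: 2·exp(−2·3302·0.032²) = 2·exp(−6.76250) = 0.0023127.
Union bound over 46 events: 46·0.0023127 = 0.10638.

0.1064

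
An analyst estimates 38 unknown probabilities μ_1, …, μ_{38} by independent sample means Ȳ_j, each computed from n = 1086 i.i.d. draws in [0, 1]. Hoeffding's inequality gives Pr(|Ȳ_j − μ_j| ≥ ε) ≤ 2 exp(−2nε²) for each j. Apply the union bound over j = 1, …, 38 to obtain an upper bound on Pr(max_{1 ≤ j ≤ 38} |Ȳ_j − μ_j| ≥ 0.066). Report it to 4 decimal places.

Per-experiment Hoeffding bound: 2·exp(−2·1086·0.066²) = 2·exp(−9.46123) = 0.00015562.
Union bound over 38 events: 38·0.00015562 = 0.00591.

0.0059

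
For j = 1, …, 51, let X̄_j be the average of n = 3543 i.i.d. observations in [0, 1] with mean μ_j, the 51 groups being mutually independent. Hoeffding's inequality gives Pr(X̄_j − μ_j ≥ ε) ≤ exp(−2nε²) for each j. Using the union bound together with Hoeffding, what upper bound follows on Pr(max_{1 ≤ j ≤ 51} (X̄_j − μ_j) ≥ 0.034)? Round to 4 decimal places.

0.0141

Per-experiment Hoeffding bound: exp(−2·3543·0.034²) = exp(−8.19142) = 0.00027702.
Union bound over 51 events: 51·0.00027702 = 0.01413.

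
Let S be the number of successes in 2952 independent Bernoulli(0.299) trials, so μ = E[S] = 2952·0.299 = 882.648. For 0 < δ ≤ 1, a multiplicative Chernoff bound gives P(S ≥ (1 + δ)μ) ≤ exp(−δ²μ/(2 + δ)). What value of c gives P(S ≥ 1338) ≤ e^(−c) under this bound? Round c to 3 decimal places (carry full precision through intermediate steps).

Write 1338 = (1 + δ)μ, so δ = 1338/882.648 − 1 = 0.5158931…
Then the exponent is δ²μ/(2 + δ) = (1338 − μ)² / (μ·(2 + δ)) = 93.371594.

93.372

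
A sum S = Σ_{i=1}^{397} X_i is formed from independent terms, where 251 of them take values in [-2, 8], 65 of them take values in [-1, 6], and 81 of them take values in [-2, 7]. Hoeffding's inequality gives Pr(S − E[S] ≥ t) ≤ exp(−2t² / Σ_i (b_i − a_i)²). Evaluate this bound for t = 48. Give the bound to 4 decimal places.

Σ(b_i − a_i)² = 251·10² + 65·7² + 81·9² = 34846.
Exponent = 2·48² / 34846 = 0.13224.
Bound = exp(−0.13224) = 0.87613.

0.8761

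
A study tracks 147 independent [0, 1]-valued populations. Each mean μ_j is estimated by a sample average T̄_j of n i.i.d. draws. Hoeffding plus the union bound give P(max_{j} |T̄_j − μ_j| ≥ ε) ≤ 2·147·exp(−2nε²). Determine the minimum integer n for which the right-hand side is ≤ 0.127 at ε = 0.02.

9684

Need 2·147·exp(−2nε²) ≤ 0.127, i.e. exp(−2nε²) ≤ 0.127/294.
So 2nε² ≥ ln(294/0.127) = 7.747148.
Hence n ≥ 7.747148/(2·0.02²) = 9683.935.
The smallest integer n is 9684.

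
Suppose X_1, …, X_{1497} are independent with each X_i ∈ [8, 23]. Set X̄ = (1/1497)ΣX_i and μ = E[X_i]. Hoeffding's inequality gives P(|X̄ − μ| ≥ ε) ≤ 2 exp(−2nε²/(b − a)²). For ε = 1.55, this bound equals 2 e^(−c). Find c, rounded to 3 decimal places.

31.969

c = 2nε²/(b − a)² = 2·1497·1.55² / 15² = 31.9693.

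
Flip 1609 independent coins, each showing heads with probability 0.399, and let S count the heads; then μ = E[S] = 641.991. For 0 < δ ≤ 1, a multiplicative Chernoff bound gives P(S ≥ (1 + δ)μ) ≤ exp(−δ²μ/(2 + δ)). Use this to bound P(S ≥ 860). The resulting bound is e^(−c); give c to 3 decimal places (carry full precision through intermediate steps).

Write 860 = (1 + δ)μ, so δ = 860/641.991 − 1 = 0.3395826…
Then the exponent is δ²μ/(2 + δ) = (860 − μ)² / (μ·(2 + δ)) = 31.643282.

31.643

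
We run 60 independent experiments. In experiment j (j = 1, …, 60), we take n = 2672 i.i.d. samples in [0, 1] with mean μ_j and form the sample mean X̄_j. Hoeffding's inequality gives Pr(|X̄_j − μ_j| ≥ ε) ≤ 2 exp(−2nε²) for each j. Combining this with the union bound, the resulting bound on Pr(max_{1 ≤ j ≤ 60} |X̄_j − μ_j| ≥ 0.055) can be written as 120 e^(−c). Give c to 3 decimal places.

Union bound over the 60 events: Pr(max_{1 ≤ j ≤ 60} |X̄_j − μ_j| ≥ 0.055) ≤ 60·2·exp(−2nε²) = 120 exp(−2·2672·0.055²).
So c = 2·2672·0.055² = 16.1656.

16.166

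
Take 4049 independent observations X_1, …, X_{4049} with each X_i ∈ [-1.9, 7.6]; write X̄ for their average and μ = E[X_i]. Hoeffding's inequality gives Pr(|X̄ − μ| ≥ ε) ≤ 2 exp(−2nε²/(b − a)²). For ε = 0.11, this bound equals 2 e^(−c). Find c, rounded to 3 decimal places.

1.086

c = 2nε²/(b − a)² = 2·4049·0.11² / 9.5² = 1.0857.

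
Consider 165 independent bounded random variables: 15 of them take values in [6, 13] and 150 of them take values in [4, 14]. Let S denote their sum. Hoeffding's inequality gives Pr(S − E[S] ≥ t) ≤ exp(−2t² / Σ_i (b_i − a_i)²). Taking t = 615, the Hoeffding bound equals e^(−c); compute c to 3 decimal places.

Σ(b_i − a_i)² = 15·7² + 150·10² = 15735.
c = 2t² / 15735 = 2·615² / 15735 = 48.0744.

48.074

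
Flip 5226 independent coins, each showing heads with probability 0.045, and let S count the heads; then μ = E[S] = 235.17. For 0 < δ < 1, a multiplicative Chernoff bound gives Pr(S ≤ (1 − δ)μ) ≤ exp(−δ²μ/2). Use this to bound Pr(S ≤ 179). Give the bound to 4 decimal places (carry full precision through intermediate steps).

Write 179 = (1 − δ)μ, so δ = 1 − 179/235.17 = 0.2388485…
Then the exponent is δ²μ/2 = (μ − 179)²/(2μ) = 6.708060.
Bound = exp(−6.708060) = 0.00122.

0.0012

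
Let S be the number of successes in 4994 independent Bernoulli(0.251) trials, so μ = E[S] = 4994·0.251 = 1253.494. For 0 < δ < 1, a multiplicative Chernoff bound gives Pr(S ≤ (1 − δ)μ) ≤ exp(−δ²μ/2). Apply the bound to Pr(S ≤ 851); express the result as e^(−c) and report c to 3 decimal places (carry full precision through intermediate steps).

64.620

Write 851 = (1 − δ)μ, so δ = 1 − 851/1253.494 = 0.3210977…
Then the exponent is δ²μ/2 = (μ − 851)²/(2μ) = 64.619942.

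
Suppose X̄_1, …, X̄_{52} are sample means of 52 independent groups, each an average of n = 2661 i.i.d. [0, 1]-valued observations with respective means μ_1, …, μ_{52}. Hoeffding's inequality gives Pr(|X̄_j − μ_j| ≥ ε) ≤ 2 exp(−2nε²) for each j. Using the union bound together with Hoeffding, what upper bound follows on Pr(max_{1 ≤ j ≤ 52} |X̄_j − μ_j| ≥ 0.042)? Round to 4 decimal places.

0.0087

Per-experiment Hoeffding bound: 2·exp(−2·2661·0.042²) = 2·exp(−9.38801) = 0.00016744.
Union bound over 52 events: 52·0.00016744 = 0.00871.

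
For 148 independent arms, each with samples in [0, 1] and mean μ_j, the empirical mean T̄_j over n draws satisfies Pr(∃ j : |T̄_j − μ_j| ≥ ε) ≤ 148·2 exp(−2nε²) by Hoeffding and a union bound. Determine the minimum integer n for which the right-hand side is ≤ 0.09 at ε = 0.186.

Need 2·148·exp(−2nε²) ≤ 0.09, i.e. exp(−2nε²) ≤ 0.09/296.
So 2nε² ≥ ln(296/0.09) = 8.098305.
Hence n ≥ 8.098305/(2·0.186²) = 117.041.
The smallest integer n is 118.

118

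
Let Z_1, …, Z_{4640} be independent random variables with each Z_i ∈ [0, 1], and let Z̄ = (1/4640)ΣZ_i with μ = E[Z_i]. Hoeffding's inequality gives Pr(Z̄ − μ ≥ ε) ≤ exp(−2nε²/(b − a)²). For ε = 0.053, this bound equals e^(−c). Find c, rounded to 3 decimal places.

c = 2nε²/(b − a)² = 2·4640·0.053² / 1² = 26.0675.

26.068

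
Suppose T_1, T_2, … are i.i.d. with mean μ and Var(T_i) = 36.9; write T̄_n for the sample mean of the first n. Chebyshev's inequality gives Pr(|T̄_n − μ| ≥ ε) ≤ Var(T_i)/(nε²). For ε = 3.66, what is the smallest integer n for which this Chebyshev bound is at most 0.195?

Require 36.9/(n·3.66²) ≤ 0.195, i.e. n ≥ 36.9/(0.195·3.66²) = 14.126.
The smallest integer n is 15.

15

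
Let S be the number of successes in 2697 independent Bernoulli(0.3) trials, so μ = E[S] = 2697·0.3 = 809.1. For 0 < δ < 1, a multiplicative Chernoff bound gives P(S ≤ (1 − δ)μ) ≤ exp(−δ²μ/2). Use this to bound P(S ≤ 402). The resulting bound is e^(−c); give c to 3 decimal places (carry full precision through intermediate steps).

102.417

Write 402 = (1 − δ)μ, so δ = 1 − 402/809.1 = 0.5031516…
Then the exponent is δ²μ/2 = (μ − 402)²/(2μ) = 102.416518.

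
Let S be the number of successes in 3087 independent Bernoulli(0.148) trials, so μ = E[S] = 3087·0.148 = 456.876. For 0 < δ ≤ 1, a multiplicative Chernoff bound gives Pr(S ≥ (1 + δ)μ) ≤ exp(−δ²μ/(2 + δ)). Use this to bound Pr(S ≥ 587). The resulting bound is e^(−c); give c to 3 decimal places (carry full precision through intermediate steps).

Write 587 = (1 + δ)μ, so δ = 587/456.876 − 1 = 0.2848125…
Then the exponent is δ²μ/(2 + δ) = (587 − μ)² / (μ·(2 + δ)) = 16.220562.

16.221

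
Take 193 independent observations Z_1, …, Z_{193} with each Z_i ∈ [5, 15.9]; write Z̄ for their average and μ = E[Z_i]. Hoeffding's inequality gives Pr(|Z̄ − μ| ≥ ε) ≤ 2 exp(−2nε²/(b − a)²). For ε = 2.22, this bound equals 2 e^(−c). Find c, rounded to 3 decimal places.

16.012

c = 2nε²/(b − a)² = 2·193·2.22² / 10.9² = 16.0118.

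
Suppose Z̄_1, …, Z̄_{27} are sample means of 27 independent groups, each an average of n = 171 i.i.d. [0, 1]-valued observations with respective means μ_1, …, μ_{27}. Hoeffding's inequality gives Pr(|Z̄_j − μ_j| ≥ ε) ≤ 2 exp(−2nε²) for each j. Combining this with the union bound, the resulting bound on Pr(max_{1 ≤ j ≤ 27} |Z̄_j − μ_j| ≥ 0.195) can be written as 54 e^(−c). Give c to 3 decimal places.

13.005

Union bound over the 27 events: Pr(max_{1 ≤ j ≤ 27} |Z̄_j − μ_j| ≥ 0.195) ≤ 27·2·exp(−2nε²) = 54 exp(−2·171·0.195²).
So c = 2·171·0.195² = 13.0046.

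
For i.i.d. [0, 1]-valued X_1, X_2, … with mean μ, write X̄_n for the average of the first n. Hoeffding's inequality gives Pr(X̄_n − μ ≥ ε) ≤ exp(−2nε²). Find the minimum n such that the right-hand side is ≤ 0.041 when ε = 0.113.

Require exp(−2nε²) ≤ 0.041, i.e. 2nε² ≥ ln(1/0.041) = 3.194183.
So n ≥ 3.194183 / (2·0.113²) = 125.076.
The smallest integer n is 126.

126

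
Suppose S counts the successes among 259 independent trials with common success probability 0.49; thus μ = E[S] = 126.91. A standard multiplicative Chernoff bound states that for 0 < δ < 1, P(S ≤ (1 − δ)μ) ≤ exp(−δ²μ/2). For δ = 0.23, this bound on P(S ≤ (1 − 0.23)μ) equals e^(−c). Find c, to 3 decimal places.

3.357

c = δ²μ/2 = 0.23²·126.91/2 = 3.3568.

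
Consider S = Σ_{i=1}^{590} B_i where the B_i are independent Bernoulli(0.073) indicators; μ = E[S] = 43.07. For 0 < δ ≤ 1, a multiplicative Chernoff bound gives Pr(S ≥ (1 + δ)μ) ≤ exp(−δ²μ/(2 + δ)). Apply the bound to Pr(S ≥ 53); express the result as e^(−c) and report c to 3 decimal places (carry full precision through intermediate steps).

1.026

Write 53 = (1 + δ)μ, so δ = 53/43.07 − 1 = 0.2305549…
Then the exponent is δ²μ/(2 + δ) = (53 − μ)² / (μ·(2 + δ)) = 1.026386.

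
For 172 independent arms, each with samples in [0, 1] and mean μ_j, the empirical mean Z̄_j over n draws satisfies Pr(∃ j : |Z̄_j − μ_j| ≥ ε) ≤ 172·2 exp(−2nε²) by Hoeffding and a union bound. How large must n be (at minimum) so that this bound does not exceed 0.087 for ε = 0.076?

717

Need 2·172·exp(−2nε²) ≤ 0.087, i.e. exp(−2nε²) ≤ 0.087/344.
So 2nε² ≥ ln(344/0.087) = 8.282489.
Hence n ≥ 8.282489/(2·0.076²) = 716.974.
The smallest integer n is 717.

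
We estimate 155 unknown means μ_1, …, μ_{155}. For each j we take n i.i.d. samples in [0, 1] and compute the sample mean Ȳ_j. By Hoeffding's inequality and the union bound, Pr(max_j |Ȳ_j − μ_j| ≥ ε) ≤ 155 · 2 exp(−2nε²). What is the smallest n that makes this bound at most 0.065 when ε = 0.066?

973

Need 2·155·exp(−2nε²) ≤ 0.065, i.e. exp(−2nε²) ≤ 0.065/310.
So 2nε² ≥ ln(310/0.065) = 8.469940.
Hence n ≥ 8.469940/(2·0.066²) = 972.215.
The smallest integer n is 973.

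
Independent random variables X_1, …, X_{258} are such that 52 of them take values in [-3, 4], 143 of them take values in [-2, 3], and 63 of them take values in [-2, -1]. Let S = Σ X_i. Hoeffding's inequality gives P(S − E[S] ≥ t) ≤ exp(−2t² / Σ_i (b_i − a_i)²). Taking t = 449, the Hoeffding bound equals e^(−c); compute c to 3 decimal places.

65.180

Σ(b_i − a_i)² = 52·7² + 143·5² + 63·1² = 6186.
c = 2t² / 6186 = 2·449² / 6186 = 65.1798.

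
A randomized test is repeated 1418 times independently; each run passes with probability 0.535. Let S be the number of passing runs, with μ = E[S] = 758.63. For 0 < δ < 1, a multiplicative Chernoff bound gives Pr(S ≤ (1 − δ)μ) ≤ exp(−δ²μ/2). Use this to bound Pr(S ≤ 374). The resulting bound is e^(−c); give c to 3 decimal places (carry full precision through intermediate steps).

97.505

Write 374 = (1 − δ)μ, so δ = 1 − 374/758.63 = 0.5070061…
Then the exponent is δ²μ/2 = (μ − 374)²/(2μ) = 97.504869.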